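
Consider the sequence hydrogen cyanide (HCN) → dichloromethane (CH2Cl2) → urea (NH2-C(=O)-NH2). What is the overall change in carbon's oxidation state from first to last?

Carbon oxidation states along the series — hydrogen cyanide: +2, dichloromethane: 0, urea: +4.
Net change = +4 − (+2) = +2.

+2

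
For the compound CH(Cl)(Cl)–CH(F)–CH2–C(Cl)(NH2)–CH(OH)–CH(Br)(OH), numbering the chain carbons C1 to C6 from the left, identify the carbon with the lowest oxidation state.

C3

Tallying each carbon's bonds:
C1: 1C, 1H, 2Cl → 0 − 1 + 2 = +1
C2: 2C, 1H, 1F → 0 − 1 + 1 = 0
C3: 2C, 2H → 0 − 2 = -2
C4: 2C, 1N, 1Cl → 0 + 1 + 1 = +2
C5: 2C, 1H, 1O → 0 − 1 + 1 = 0
C6: 1C, 1H, 1O, 1Br → 0 − 1 + 1 + 1 = +1
The most reduced carbon is C3 at -2.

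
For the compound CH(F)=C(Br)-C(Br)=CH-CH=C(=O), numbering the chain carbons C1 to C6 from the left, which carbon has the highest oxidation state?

C6

Each bond to a more electronegative atom (O, N, halogen) counts +1, each bond to a less electronegative atom (H, metal, B, Si) counts −1, and each C–C bond counts 0. Tallying each carbon:
C1: 2C, 1H, 1F → 0 − 1 + 1 = 0
C2: 3C, 1Br → 0 + 1 = +1
C3: 3C, 1Br → 0 + 1 = +1
C4: 3C, 1H → 0 − 1 = -1
C5: 3C, 1H → 0 − 1 = -1
C6: 2C, 2O → 0 + 2 = +2
The most oxidised carbon is C6 at +2.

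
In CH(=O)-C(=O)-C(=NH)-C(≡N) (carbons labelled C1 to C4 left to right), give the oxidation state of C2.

Bonds to more-electronegative neighbours contribute +1 each, bonds to H or metals contribute −1 each, and C–C bonds contribute 0.
C2 has one bond to C (0), one bond to C (0), a double bond to O (2×+1 = +2).
Oxidation state = 0 + 0 + 2 = +2.

+2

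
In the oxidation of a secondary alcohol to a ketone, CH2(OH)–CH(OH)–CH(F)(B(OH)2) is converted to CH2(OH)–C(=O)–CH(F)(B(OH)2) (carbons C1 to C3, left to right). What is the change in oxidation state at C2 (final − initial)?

+2

Before: C2 has 2 bonds to C, 1 bond to H, 1 bond to O → oxidation state 0.
After: C2 has 2 bonds to C, 2 bonds to O → oxidation state +2.
Δ = +2 − (0) = +2, so this is an oxidation at C2.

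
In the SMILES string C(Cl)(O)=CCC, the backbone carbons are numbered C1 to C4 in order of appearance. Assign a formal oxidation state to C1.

+2

C1 has a double bond to C (2×0 = 0), one bond to Cl (+1), one bond to O (+1).
Oxidation state = 0 + 1 + 1 = +2.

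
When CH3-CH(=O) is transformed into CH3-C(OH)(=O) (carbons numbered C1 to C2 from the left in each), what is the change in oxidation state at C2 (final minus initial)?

Before: C2 has 1 bond to C, 1 bond to H, 2 bonds to O → oxidation state +1.
After: C2 has 1 bond to C, 3 bonds to O → oxidation state +3.
Δ = +3 − (+1) = +2, so this is an oxidation at C2.

+2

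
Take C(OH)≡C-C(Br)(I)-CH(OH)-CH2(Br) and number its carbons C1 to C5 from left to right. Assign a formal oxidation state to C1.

+1

Bonds to more-electronegative neighbours contribute +1 each, bonds to H or metals contribute −1 each, and C–C bonds contribute 0.
C1 has a triple bond to C (3×0 = 0), one bond to O (+1).
Oxidation state = 0 + 1 = +1.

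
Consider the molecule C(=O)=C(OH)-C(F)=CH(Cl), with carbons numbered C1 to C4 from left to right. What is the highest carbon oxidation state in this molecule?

Tallying each carbon's bonds:
C1: 2C, 2O → 0 + 2 = +2
C2: 3C, 1O → 0 + 1 = +1
C3: 3C, 1F → 0 + 1 = +1
C4: 2C, 1H, 1Cl → 0 − 1 + 1 = 0
The highest value is +2.

+2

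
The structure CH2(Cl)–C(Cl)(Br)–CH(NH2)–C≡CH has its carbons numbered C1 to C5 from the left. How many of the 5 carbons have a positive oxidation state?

1

Each bond to a more electronegative atom (O, N, halogen) counts +1, each bond to a less electronegative atom (H, metal, B, Si) counts −1, and each C–C bond counts 0. Tallying each carbon:
C1: 1C, 2H, 1Cl → 0 − 2 + 1 = -1
C2: 2C, 1Cl, 1Br → 0 + 1 + 1 = +2
C3: 2C, 1H, 1N → 0 − 1 + 1 = 0
C4: 4C → 0 = 0
C5: 3C, 1H → 0 − 1 = -1
1 carbon (C2) meets the condition.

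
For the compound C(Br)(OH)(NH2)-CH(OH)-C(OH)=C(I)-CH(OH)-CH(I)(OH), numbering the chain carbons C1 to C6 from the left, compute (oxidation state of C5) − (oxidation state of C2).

0

C5: 2C, 1H, 1O → 0 − 1 + 1 = 0
C2: 2C, 1H, 1O → 0 − 1 + 1 = 0
Difference: 0 − (0) = 0.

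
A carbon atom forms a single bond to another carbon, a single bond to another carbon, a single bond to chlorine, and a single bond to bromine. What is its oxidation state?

+2

Bonds to more-electronegative neighbours contribute +1 each, bonds to H or metals contribute −1 each, and C–C bonds contribute 0.
The carbon has one bond to C (0), one bond to C (0), one bond to Br (+1), one bond to Cl (+1).
Oxidation state = 0 + 0 + 1 + 1 = +2.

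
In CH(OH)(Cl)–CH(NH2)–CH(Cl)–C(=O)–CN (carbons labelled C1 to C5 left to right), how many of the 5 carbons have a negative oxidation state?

0

Tallying each carbon's bonds:
C1: 1C, 1H, 1O, 1Cl → 0 − 1 + 1 + 1 = +1
C2: 2C, 1H, 1N → 0 − 1 + 1 = 0
C3: 2C, 1H, 1Cl → 0 − 1 + 1 = 0
C4: 2C, 2O → 0 + 2 = +2
C5: 1C, 3N → 0 + 3 = +3
0 carbons meet the condition.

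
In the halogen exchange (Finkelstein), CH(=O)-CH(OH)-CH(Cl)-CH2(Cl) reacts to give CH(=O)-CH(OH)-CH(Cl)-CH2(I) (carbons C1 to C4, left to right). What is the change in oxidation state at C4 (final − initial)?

0

Before: C4 has 1 bond to C, 2 bonds to H, 1 bond to Cl → oxidation state -1.
After: C4 has 1 bond to C, 2 bonds to H, 1 bond to I → oxidation state -1.
Δ = -1 − (-1) = 0, so no net redox change at C4.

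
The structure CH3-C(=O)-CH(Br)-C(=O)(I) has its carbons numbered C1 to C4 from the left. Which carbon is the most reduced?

C1

Bonds to more-electronegative neighbours contribute +1 each, bonds to H or metals contribute −1 each, and C–C bonds contribute 0. Tallying each carbon:
C1: 1C, 3H → 0 − 3 = -3
C2: 2C, 2O → 0 + 2 = +2
C3: 2C, 1H, 1Br → 0 − 1 + 1 = 0
C4: 1C, 2O, 1I → 0 + 2 + 1 = +3
The most reduced carbon is C1 at -3.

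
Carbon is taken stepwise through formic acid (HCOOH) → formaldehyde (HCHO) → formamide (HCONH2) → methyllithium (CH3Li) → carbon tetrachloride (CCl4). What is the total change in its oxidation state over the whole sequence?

Carbon oxidation states along the series — formic acid: +2, formaldehyde: 0, formamide: +2, methyllithium: -4, carbon tetrachloride: +4.
Net change = +4 − (+2) = +2.

+2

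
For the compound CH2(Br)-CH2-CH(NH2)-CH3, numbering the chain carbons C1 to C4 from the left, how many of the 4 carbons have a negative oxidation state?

3

Tallying each carbon's bonds:
C1: 1C, 2H, 1Br → 0 − 2 + 1 = -1
C2: 2C, 2H → 0 − 2 = -2
C3: 2C, 1H, 1N → 0 − 1 + 1 = 0
C4: 1C, 3H → 0 − 3 = -3
3 carbons (C1, C2, C4) meet the condition.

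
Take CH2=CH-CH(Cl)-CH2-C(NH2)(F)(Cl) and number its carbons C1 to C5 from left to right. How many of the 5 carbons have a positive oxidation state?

Tallying each carbon's bonds:
C1: 2C, 2H → 0 − 2 = -2
C2: 3C, 1H → 0 − 1 = -1
C3: 2C, 1H, 1Cl → 0 − 1 + 1 = 0
C4: 2C, 2H → 0 − 2 = -2
C5: 1C, 1N, 1F, 1Cl → 0 + 1 + 1 + 1 = +3
1 carbon (C5) meets the condition.

1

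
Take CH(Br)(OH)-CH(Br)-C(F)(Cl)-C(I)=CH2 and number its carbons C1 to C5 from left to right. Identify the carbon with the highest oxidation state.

Tallying each carbon's bonds:
C1: 1C, 1H, 1O, 1Br → 0 − 1 + 1 + 1 = +1
C2: 2C, 1H, 1Br → 0 − 1 + 1 = 0
C3: 2C, 1F, 1Cl → 0 + 1 + 1 = +2
C4: 3C, 1I → 0 + 1 = +1
C5: 2C, 2H → 0 − 2 = -2
The most oxidised carbon is C3 at +2.

C3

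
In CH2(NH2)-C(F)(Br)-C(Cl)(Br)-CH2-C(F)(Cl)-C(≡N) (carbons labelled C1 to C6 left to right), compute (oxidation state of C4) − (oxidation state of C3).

C4: 2C, 2H → 0 − 2 = -2
C3: 2C, 1Cl, 1Br → 0 + 1 + 1 = +2
Difference: -2 − (+2) = -4.

-4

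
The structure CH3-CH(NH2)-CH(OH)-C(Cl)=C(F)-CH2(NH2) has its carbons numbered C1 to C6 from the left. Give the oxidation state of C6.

-1

Bonds to more-electronegative neighbours contribute +1 each, bonds to H or metals contribute −1 each, and C–C bonds contribute 0.
C6 has one bond to C (0), one bond to H (-1), one bond to H (-1), one bond to N (+1).
Oxidation state = 0 − 1 − 1 + 1 = -1.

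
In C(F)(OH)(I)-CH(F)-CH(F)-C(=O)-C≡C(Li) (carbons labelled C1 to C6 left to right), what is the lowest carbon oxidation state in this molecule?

Assign +1 per bond to O/N/halogen, −1 per bond to H or an electropositive element, and 0 per bond to carbon. Tallying each carbon:
C1: 1C, 1O, 1F, 1I → 0 + 1 + 1 + 1 = +3
C2: 2C, 1H, 1F → 0 − 1 + 1 = 0
C3: 2C, 1H, 1F → 0 − 1 + 1 = 0
C4: 2C, 2O → 0 + 2 = +2
C5: 4C → 0 = 0
C6: 3C, 1Li → 0 − 1 = -1
The lowest value is -1.

-1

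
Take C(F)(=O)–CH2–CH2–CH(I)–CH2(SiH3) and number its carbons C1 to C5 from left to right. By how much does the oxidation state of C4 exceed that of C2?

+2

C4: 2C, 1H, 1I → 0 − 1 + 1 = 0
C2: 2C, 2H → 0 − 2 = -2
Difference: 0 − (-2) = +2.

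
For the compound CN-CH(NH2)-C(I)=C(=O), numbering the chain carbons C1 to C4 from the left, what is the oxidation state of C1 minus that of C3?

C1: 1C, 3N → 0 + 3 = +3
C3: 3C, 1I → 0 + 1 = +1
Difference: +3 − (+1) = +2.

+2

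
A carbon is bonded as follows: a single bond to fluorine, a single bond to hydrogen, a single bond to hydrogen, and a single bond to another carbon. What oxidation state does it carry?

-1

Bonds to more-electronegative neighbours contribute +1 each, bonds to H or metals contribute −1 each, and C–C bonds contribute 0.
The carbon has one bond to C (0), one bond to F (+1), one bond to H (-1), one bond to H (-1).
Oxidation state = 0 + 1 − 1 − 1 = -1.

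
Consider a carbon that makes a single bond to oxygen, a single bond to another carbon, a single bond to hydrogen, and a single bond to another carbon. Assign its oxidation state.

0

The carbon has one bond to C (0), one bond to C (0), one bond to O (+1), one bond to H (-1).
Oxidation state = 0 + 0 + 1 − 1 = 0.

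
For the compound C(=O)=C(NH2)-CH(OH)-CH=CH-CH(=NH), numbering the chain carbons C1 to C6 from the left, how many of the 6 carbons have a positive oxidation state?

3

Count +1 for every bond to an atom more electronegative than carbon and −1 for every bond to one less electronegative; C–C bonds are 0. Tallying each carbon:
C1: 2C, 2O → 0 + 2 = +2
C2: 3C, 1N → 0 + 1 = +1
C3: 2C, 1H, 1O → 0 − 1 + 1 = 0
C4: 3C, 1H → 0 − 1 = -1
C5: 3C, 1H → 0 − 1 = -1
C6: 1C, 1H, 2N → 0 − 1 + 2 = +1
3 carbons (C1, C2, C6) meet the condition.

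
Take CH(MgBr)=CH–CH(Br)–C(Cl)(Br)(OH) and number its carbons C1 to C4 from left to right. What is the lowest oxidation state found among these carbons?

Bonds to more-electronegative neighbours contribute +1 each, bonds to H or metals contribute −1 each, and C–C bonds contribute 0. Tallying each carbon:
C1: 2C, 1H, 1Mg → 0 − 1 − 1 = -2
C2: 3C, 1H → 0 − 1 = -1
C3: 2C, 1H, 1Br → 0 − 1 + 1 = 0
C4: 1C, 1O, 1Cl, 1Br → 0 + 1 + 1 + 1 = +3
The lowest value is -2.

-2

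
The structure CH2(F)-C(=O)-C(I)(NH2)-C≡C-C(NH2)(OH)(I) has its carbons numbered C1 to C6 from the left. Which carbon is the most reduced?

Each bond to a more electronegative atom (O, N, halogen) counts +1, each bond to a less electronegative atom (H, metal, B, Si) counts −1, and each C–C bond counts 0. Tallying each carbon:
C1: 1C, 2H, 1F → 0 − 2 + 1 = -1
C2: 2C, 2O → 0 + 2 = +2
C3: 2C, 1N, 1I → 0 + 1 + 1 = +2
C4: 4C → 0 = 0
C5: 4C → 0 = 0
C6: 1C, 1O, 1N, 1I → 0 + 1 + 1 + 1 = +3
The most reduced carbon is C1 at -1.

C1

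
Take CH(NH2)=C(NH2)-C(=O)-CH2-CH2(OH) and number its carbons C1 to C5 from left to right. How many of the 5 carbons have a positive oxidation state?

2

Each bond to a more electronegative atom (O, N, halogen) counts +1, each bond to a less electronegative atom (H, metal, B, Si) counts −1, and each C–C bond counts 0. Tallying each carbon:
C1: 2C, 1H, 1N → 0 − 1 + 1 = 0
C2: 3C, 1N → 0 + 1 = +1
C3: 2C, 2O → 0 + 2 = +2
C4: 2C, 2H → 0 − 2 = -2
C5: 1C, 2H, 1O → 0 − 2 + 1 = -1
2 carbons (C2, C3) meet the condition.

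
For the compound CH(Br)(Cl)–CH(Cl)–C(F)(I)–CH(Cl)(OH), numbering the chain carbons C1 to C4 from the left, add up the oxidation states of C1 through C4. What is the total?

Tallying each carbon's bonds:
C1: 1C, 1H, 1Cl, 1Br → 0 − 1 + 1 + 1 = +1
C2: 2C, 1H, 1Cl → 0 − 1 + 1 = 0
C3: 2C, 1F, 1I → 0 + 1 + 1 = +2
C4: 1C, 1H, 1O, 1Cl → 0 − 1 + 1 + 1 = +1
Sum = +1 + 0 + 2 + 1 = +4.

+4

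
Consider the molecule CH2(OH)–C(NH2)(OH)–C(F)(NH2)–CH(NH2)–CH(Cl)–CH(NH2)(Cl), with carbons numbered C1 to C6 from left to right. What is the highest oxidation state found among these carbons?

Tallying each carbon's bonds:
C1: 1C, 2H, 1O → 0 − 2 + 1 = -1
C2: 2C, 1O, 1N → 0 + 1 + 1 = +2
C3: 2C, 1N, 1F → 0 + 1 + 1 = +2
C4: 2C, 1H, 1N → 0 − 1 + 1 = 0
C5: 2C, 1H, 1Cl → 0 − 1 + 1 = 0
C6: 1C, 1H, 1N, 1Cl → 0 − 1 + 1 + 1 = +1
The highest value is +2.

+2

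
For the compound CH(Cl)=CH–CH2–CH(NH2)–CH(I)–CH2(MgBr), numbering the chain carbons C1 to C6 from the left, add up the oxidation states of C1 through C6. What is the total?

-6

Count +1 for every bond to an atom more electronegative than carbon and −1 for every bond to one less electronegative; C–C bonds are 0. Tallying each carbon:
C1: 2C, 1H, 1Cl → 0 − 1 + 1 = 0
C2: 3C, 1H → 0 − 1 = -1
C3: 2C, 2H → 0 − 2 = -2
C4: 2C, 1H, 1N → 0 − 1 + 1 = 0
C5: 2C, 1H, 1I → 0 − 1 + 1 = 0
C6: 1C, 2H, 1Mg → 0 − 2 − 1 = -3
Sum = 0 − 1 − 2 + 0 + 0 − 3 = -6.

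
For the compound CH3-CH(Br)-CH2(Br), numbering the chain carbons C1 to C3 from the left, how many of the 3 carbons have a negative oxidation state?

Tallying each carbon's bonds:
C1: 1C, 3H → 0 − 3 = -3
C2: 2C, 1H, 1Br → 0 − 1 + 1 = 0
C3: 1C, 2H, 1Br → 0 − 2 + 1 = -1
2 carbons (C1, C3) meet the condition.

2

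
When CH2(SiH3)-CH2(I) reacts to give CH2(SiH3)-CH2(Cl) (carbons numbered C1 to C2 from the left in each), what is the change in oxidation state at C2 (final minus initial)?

Before: C2 has 1 bond to C, 2 bonds to H, 1 bond to I → oxidation state -1.
After: C2 has 1 bond to C, 2 bonds to H, 1 bond to Cl → oxidation state -1.
Δ = -1 − (-1) = 0, so no net redox change at C2.

0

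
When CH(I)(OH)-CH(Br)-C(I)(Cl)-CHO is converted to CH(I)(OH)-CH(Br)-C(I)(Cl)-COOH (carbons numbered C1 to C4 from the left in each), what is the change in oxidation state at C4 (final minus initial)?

+2

Before: C4 has 1 bond to C, 1 bond to H, 2 bonds to O → oxidation state +1.
After: C4 has 1 bond to C, 3 bonds to O → oxidation state +3.
Δ = +3 − (+1) = +2, so this is an oxidation at C4.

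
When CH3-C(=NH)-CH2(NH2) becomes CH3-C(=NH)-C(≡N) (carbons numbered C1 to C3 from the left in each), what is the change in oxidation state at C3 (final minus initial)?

+4

Before: C3 has 1 bond to C, 2 bonds to H, 1 bond to N → oxidation state -1.
After: C3 has 1 bond to C, 3 bonds to N → oxidation state +3.
Δ = +3 − (-1) = +4, so this is an oxidation at C3.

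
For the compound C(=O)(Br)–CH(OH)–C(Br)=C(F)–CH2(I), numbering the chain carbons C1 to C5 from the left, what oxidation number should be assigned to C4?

+1

Assign +1 per bond to O/N/halogen, −1 per bond to H or an electropositive element, and 0 per bond to carbon.
C4 has a double bond to C (2×0 = 0), one bond to C (0), one bond to F (+1).
Oxidation state = 0 + 0 + 1 = +1.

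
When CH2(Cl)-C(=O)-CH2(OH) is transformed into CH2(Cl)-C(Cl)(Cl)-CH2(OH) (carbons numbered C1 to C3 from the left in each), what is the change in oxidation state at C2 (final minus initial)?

Before: C2 has 2 bonds to C, 2 bonds to O → oxidation state +2.
After: C2 has 2 bonds to C, 2 bonds to Cl → oxidation state +2.
Δ = +2 − (+2) = 0, so no net redox change at C2.

0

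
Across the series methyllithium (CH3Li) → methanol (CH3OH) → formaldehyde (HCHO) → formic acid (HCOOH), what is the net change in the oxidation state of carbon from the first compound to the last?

+6

Carbon oxidation states along the series — methyllithium: -4, methanol: -2, formaldehyde: 0, formic acid: +2.
Net change = +2 − (-4) = +6.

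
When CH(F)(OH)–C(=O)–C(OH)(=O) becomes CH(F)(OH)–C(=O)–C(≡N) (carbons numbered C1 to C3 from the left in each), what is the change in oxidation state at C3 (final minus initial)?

Before: C3 has 1 bond to C, 3 bonds to O → oxidation state +3.
After: C3 has 1 bond to C, 3 bonds to N → oxidation state +3.
Δ = +3 − (+3) = 0, so no net redox change at C3.

0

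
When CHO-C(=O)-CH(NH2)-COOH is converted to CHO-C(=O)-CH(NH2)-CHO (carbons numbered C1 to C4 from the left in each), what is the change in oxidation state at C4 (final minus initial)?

Before: C4 has 1 bond to C, 3 bonds to O → oxidation state +3.
After: C4 has 1 bond to C, 1 bond to H, 2 bonds to O → oxidation state +1.
Δ = +1 − (+3) = -2, so this is a reduction at C4.

-2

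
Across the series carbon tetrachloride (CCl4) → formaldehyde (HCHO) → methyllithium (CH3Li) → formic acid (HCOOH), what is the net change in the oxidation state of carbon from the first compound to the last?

Carbon oxidation states along the series — carbon tetrachloride: +4, formaldehyde: 0, methyllithium: -4, formic acid: +2.
Net change = +2 − (+4) = -2.

-2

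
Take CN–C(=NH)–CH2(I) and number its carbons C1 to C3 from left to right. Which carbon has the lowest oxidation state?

C3

Count +1 for every bond to an atom more electronegative than carbon and −1 for every bond to one less electronegative; C–C bonds are 0. Tallying each carbon:
C1: 1C, 3N → 0 + 3 = +3
C2: 2C, 2N → 0 + 2 = +2
C3: 1C, 2H, 1I → 0 − 2 + 1 = -1
The most reduced carbon is C3 at -1.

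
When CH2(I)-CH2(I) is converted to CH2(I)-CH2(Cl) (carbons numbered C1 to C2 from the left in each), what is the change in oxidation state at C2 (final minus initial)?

Before: C2 has 1 bond to C, 2 bonds to H, 1 bond to I → oxidation state -1.
After: C2 has 1 bond to C, 2 bonds to H, 1 bond to Cl → oxidation state -1.
Δ = -1 − (-1) = 0, so no net redox change at C2.

0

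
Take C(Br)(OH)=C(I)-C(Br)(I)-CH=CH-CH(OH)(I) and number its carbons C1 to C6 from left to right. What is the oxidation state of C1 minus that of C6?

C1: 2C, 1O, 1Br → 0 + 1 + 1 = +2
C6: 1C, 1H, 1O, 1I → 0 − 1 + 1 + 1 = +1
Difference: +2 − (+1) = +1.

+1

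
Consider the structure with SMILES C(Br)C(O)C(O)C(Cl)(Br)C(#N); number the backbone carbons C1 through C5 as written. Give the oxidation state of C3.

0

Each bond to a more electronegative atom (O, N, halogen) counts +1, each bond to a less electronegative atom (H, metal, B, Si) counts −1, and each C–C bond counts 0.
C3 has one bond to C (0), one bond to C (0), one bond to H (-1), one bond to O (+1).
Oxidation state = 0 + 0 − 1 + 1 = 0.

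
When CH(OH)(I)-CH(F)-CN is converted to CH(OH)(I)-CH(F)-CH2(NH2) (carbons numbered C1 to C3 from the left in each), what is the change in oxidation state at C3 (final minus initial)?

Before: C3 has 1 bond to C, 3 bonds to N → oxidation state +3.
After: C3 has 1 bond to C, 2 bonds to H, 1 bond to N → oxidation state -1.
Δ = -1 − (+3) = -4, so this is a reduction at C3.

-4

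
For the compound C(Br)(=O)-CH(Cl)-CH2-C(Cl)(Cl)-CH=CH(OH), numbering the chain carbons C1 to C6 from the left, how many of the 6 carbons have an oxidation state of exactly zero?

2

Tallying each carbon's bonds:
C1: 1C, 2O, 1Br → 0 + 2 + 1 = +3
C2: 2C, 1H, 1Cl → 0 − 1 + 1 = 0
C3: 2C, 2H → 0 − 2 = -2
C4: 2C, 2Cl → 0 + 2 = +2
C5: 3C, 1H → 0 − 1 = -1
C6: 2C, 1H, 1O → 0 − 1 + 1 = 0
2 carbons (C2, C6) meet the condition.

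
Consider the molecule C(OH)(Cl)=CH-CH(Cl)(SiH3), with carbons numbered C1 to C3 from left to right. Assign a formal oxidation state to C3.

Each bond to a more electronegative atom (O, N, halogen) counts +1, each bond to a less electronegative atom (H, metal, B, Si) counts −1, and each C–C bond counts 0.
C3 has one bond to C (0), one bond to H (-1), one bond to Cl (+1), one bond to Si (-1).
Oxidation state = 0 − 1 + 1 − 1 = -1.

-1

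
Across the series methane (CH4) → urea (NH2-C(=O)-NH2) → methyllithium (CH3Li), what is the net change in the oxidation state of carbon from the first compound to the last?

Carbon oxidation states along the series — methane: -4, urea: +4, methyllithium: -4.
Net change = -4 − (-4) = 0.

0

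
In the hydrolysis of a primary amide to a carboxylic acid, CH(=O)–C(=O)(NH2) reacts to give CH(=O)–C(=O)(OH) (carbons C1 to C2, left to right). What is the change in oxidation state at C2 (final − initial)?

0

Before: C2 has 1 bond to C, 2 bonds to O, 1 bond to N → oxidation state +3.
After: C2 has 1 bond to C, 3 bonds to O → oxidation state +3.
Δ = +3 − (+3) = 0, so no net redox change at C2.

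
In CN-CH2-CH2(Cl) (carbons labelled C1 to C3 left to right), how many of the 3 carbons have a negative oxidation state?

Bonds to more-electronegative neighbours contribute +1 each, bonds to H or metals contribute −1 each, and C–C bonds contribute 0. Tallying each carbon:
C1: 1C, 3N → 0 + 3 = +3
C2: 2C, 2H → 0 − 2 = -2
C3: 1C, 2H, 1Cl → 0 − 2 + 1 = -1
2 carbons (C2, C3) meet the condition.

2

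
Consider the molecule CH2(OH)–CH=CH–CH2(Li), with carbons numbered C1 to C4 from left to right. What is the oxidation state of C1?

Count +1 for every bond to an atom more electronegative than carbon and −1 for every bond to one less electronegative; C–C bonds are 0.
C1 has one bond to C (0), one bond to H (-1), one bond to O (+1), one bond to H (-1).
Oxidation state = 0 − 1 + 1 − 1 = -1.

-1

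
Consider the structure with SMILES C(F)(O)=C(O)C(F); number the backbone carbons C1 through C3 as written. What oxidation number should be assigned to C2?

+1

C2 has a double bond to C (2×0 = 0), one bond to C (0), one bond to O (+1).
Oxidation state = 0 + 0 + 1 = +1.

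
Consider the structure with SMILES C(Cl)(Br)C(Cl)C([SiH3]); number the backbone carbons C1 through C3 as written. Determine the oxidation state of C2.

Bonds to more-electronegative neighbours contribute +1 each, bonds to H or metals contribute −1 each, and C–C bonds contribute 0.
C2 has one bond to C (0), one bond to C (0), one bond to H (-1), one bond to Cl (+1).
Oxidation state = 0 + 0 − 1 + 1 = 0.

0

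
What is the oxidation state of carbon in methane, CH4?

The carbon has one bond to H (-1), one bond to H (-1), one bond to H (-1), one bond to H (-1).
Oxidation state = -1 − 1 − 1 − 1 = -4.

-4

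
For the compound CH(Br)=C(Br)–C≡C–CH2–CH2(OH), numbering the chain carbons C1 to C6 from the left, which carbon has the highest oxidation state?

Each bond to a more electronegative atom (O, N, halogen) counts +1, each bond to a less electronegative atom (H, metal, B, Si) counts −1, and each C–C bond counts 0. Tallying each carbon:
C1: 2C, 1H, 1Br → 0 − 1 + 1 = 0
C2: 3C, 1Br → 0 + 1 = +1
C3: 4C → 0 = 0
C4: 4C → 0 = 0
C5: 2C, 2H → 0 − 2 = -2
C6: 1C, 2H, 1O → 0 − 2 + 1 = -1
The most oxidised carbon is C2 at +1.

C2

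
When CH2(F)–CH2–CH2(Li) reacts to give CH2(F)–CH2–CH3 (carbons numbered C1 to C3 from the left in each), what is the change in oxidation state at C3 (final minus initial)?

Before: C3 has 1 bond to C, 2 bonds to H, 1 bond to Li → oxidation state -3.
After: C3 has 1 bond to C, 3 bonds to H → oxidation state -3.
Δ = -3 − (-3) = 0, so no net redox change at C3.

0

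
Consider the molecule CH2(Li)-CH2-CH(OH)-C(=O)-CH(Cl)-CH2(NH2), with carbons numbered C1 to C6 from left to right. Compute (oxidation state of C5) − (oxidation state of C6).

C5: 2C, 1H, 1Cl → 0 − 1 + 1 = 0
C6: 1C, 2H, 1N → 0 − 2 + 1 = -1
Difference: 0 − (-1) = +1.

+1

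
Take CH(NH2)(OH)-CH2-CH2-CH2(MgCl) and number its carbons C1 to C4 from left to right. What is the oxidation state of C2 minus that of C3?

C2: 2C, 2H → 0 − 2 = -2
C3: 2C, 2H → 0 − 2 = -2
Difference: -2 − (-2) = 0.

0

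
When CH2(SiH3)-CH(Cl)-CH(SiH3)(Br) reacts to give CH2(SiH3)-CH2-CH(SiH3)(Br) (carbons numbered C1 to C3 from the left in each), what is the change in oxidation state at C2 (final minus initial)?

-2

Before: C2 has 2 bonds to C, 1 bond to H, 1 bond to Cl → oxidation state 0.
After: C2 has 2 bonds to C, 2 bonds to H → oxidation state -2.
Δ = -2 − (0) = -2, so this is a reduction at C2.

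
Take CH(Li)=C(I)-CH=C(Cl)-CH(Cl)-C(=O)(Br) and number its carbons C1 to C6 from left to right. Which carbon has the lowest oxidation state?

C1

Each bond to a more electronegative atom (O, N, halogen) counts +1, each bond to a less electronegative atom (H, metal, B, Si) counts −1, and each C–C bond counts 0. Tallying each carbon:
C1: 2C, 1H, 1Li → 0 − 1 − 1 = -2
C2: 3C, 1I → 0 + 1 = +1
C3: 3C, 1H → 0 − 1 = -1
C4: 3C, 1Cl → 0 + 1 = +1
C5: 2C, 1H, 1Cl → 0 − 1 + 1 = 0
C6: 1C, 2O, 1Br → 0 + 2 + 1 = +3
The most reduced carbon is C1 at -2.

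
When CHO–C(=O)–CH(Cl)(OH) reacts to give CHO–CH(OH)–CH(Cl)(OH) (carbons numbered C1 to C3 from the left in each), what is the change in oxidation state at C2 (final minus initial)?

-2

Before: C2 has 2 bonds to C, 2 bonds to O → oxidation state +2.
After: C2 has 2 bonds to C, 1 bond to H, 1 bond to O → oxidation state 0.
Δ = 0 − (+2) = -2, so this is a reduction at C2.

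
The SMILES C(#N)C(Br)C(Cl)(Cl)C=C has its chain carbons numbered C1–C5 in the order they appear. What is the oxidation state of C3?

C3 has one bond to C (0), one bond to C (0), one bond to Cl (+1), one bond to Cl (+1).
Oxidation state = 0 + 0 + 1 + 1 = +2.

+2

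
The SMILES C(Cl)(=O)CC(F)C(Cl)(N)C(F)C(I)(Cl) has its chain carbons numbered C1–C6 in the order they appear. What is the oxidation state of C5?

C5 has one bond to C (0), one bond to C (0), one bond to F (+1), one bond to H (-1).
Oxidation state = 0 + 0 + 1 − 1 = 0.

0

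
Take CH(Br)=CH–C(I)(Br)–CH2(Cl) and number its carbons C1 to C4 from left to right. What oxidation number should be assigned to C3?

C3 has one bond to C (0), one bond to C (0), one bond to I (+1), one bond to Br (+1).
Oxidation state = 0 + 0 + 1 + 1 = +2.

+2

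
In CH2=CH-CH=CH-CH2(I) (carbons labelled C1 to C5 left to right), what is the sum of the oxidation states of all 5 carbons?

-6

Tallying each carbon's bonds:
C1: 2C, 2H → 0 − 2 = -2
C2: 3C, 1H → 0 − 1 = -1
C3: 3C, 1H → 0 − 1 = -1
C4: 3C, 1H → 0 − 1 = -1
C5: 1C, 2H, 1I → 0 − 2 + 1 = -1
Sum = -2 − 1 − 1 − 1 − 1 = -6.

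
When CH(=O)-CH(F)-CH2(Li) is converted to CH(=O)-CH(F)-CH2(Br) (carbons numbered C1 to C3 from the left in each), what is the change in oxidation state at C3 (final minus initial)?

Before: C3 has 1 bond to C, 2 bonds to H, 1 bond to Li → oxidation state -3.
After: C3 has 1 bond to C, 2 bonds to H, 1 bond to Br → oxidation state -1.
Δ = -1 − (-3) = +2, so this is an oxidation at C3.

+2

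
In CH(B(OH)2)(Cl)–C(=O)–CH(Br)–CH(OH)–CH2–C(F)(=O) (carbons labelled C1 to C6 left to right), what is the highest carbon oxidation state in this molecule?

+3

Tallying each carbon's bonds:
C1: 1C, 1H, 1Cl, 1B → 0 − 1 + 1 − 1 = -1
C2: 2C, 2O → 0 + 2 = +2
C3: 2C, 1H, 1Br → 0 − 1 + 1 = 0
C4: 2C, 1H, 1O → 0 − 1 + 1 = 0
C5: 2C, 2H → 0 − 2 = -2
C6: 1C, 2O, 1F → 0 + 2 + 1 = +3
The highest value is +3.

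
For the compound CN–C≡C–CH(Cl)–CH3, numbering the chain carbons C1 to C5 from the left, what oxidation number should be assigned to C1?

Count +1 for every bond to an atom more electronegative than carbon and −1 for every bond to one less electronegative; C–C bonds are 0.
C1 has one bond to C (0), a triple bond to N (3×+1 = +3).
Oxidation state = 0 + 3 = +3.

+3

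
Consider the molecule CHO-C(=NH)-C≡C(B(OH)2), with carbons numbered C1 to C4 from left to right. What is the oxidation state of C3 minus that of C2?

-2

C3: 4C → 0 = 0
C2: 2C, 2N → 0 + 2 = +2
Difference: 0 − (+2) = -2.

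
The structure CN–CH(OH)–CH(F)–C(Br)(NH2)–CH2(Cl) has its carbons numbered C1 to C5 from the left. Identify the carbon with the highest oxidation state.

Assign +1 per bond to O/N/halogen, −1 per bond to H or an electropositive element, and 0 per bond to carbon. Tallying each carbon:
C1: 1C, 3N → 0 + 3 = +3
C2: 2C, 1H, 1O → 0 − 1 + 1 = 0
C3: 2C, 1H, 1F → 0 − 1 + 1 = 0
C4: 2C, 1N, 1Br → 0 + 1 + 1 = +2
C5: 1C, 2H, 1Cl → 0 − 2 + 1 = -1
The most oxidised carbon is C1 at +3.

C1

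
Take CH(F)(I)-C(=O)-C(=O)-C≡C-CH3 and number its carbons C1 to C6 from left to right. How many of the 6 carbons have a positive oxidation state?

Tallying each carbon's bonds:
C1: 1C, 1H, 1F, 1I → 0 − 1 + 1 + 1 = +1
C2: 2C, 2O → 0 + 2 = +2
C3: 2C, 2O → 0 + 2 = +2
C4: 4C → 0 = 0
C5: 4C → 0 = 0
C6: 1C, 3H → 0 − 3 = -3
3 carbons (C1, C2, C3) meet the condition.

3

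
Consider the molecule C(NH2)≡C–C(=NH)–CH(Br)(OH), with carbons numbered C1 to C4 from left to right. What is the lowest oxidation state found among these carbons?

0

Tallying each carbon's bonds:
C1: 3C, 1N → 0 + 1 = +1
C2: 4C → 0 = 0
C3: 2C, 2N → 0 + 2 = +2
C4: 1C, 1H, 1O, 1Br → 0 − 1 + 1 + 1 = +1
The lowest value is 0.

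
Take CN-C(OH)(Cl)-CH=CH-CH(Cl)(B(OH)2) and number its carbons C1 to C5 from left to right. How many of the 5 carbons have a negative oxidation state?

3

Bonds to more-electronegative neighbours contribute +1 each, bonds to H or metals contribute −1 each, and C–C bonds contribute 0. Tallying each carbon:
C1: 1C, 3N → 0 + 3 = +3
C2: 2C, 1O, 1Cl → 0 + 1 + 1 = +2
C3: 3C, 1H → 0 − 1 = -1
C4: 3C, 1H → 0 − 1 = -1
C5: 1C, 1H, 1Cl, 1B → 0 − 1 + 1 − 1 = -1
3 carbons (C3, C4, C5) meet the condition.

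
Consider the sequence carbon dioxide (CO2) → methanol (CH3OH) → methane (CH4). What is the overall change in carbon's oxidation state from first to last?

Carbon oxidation states along the series — carbon dioxide: +4, methanol: -2, methane: -4.
Net change = -4 − (+4) = -8.

-8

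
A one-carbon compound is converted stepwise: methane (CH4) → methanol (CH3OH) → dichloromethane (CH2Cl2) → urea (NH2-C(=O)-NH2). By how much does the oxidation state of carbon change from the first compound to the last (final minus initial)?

Carbon oxidation states along the series — methane: -4, methanol: -2, dichloromethane: 0, urea: +4.
Net change = +4 − (-4) = +8.

+8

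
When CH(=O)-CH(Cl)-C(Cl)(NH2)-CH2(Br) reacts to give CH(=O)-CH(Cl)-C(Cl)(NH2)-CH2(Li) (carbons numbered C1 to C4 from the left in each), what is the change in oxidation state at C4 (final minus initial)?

Before: C4 has 1 bond to C, 2 bonds to H, 1 bond to Br → oxidation state -1.
After: C4 has 1 bond to C, 2 bonds to H, 1 bond to Li → oxidation state -3.
Δ = -3 − (-1) = -2, so this is a reduction at C4.

-2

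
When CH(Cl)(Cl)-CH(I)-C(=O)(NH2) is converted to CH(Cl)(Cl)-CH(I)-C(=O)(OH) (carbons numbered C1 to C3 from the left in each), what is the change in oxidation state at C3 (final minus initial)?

0

Before: C3 has 1 bond to C, 2 bonds to O, 1 bond to N → oxidation state +3.
After: C3 has 1 bond to C, 3 bonds to O → oxidation state +3.
Δ = +3 − (+3) = 0, so no net redox change at C3.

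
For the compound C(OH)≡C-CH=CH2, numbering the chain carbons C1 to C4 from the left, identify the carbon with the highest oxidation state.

C1

Tallying each carbon's bonds:
C1: 3C, 1O → 0 + 1 = +1
C2: 4C → 0 = 0
C3: 3C, 1H → 0 − 1 = -1
C4: 2C, 2H → 0 − 2 = -2
The most oxidised carbon is C1 at +1.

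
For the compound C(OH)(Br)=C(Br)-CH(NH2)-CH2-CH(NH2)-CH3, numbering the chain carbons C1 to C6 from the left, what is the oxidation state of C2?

+1

C2 has a double bond to C (2×0 = 0), one bond to C (0), one bond to Br (+1).
Oxidation state = 0 + 0 + 1 = +1.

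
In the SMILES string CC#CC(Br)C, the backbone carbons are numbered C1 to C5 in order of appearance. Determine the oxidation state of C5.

Count +1 for every bond to an atom more electronegative than carbon and −1 for every bond to one less electronegative; C–C bonds are 0.
C5 has one bond to C (0), one bond to H (-1), one bond to H (-1), one bond to H (-1).
Oxidation state = 0 − 1 − 1 − 1 = -3.

-3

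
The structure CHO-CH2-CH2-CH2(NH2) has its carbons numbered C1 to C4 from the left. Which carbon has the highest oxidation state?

C1

Bonds to more-electronegative neighbours contribute +1 each, bonds to H or metals contribute −1 each, and C–C bonds contribute 0. Tallying each carbon:
C1: 1C, 1H, 2O → 0 − 1 + 2 = +1
C2: 2C, 2H → 0 − 2 = -2
C3: 2C, 2H → 0 − 2 = -2
C4: 1C, 2H, 1N → 0 − 2 + 1 = -1
The most oxidised carbon is C1 at +1.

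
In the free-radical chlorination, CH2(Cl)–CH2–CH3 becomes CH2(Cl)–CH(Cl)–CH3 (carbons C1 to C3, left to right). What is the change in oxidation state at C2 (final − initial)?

Before: C2 has 2 bonds to C, 2 bonds to H → oxidation state -2.
After: C2 has 2 bonds to C, 1 bond to H, 1 bond to Cl → oxidation state 0.
Δ = 0 − (-2) = +2, so this is an oxidation at C2.

+2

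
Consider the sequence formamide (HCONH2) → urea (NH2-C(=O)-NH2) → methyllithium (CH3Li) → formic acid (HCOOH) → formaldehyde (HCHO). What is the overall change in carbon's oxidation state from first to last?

Carbon oxidation states along the series — formamide: +2, urea: +4, methyllithium: -4, formic acid: +2, formaldehyde: 0.
Net change = 0 − (+2) = -2.

-2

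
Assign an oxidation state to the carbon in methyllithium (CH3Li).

Bonds to more-electronegative neighbours contribute +1 each, bonds to H or metals contribute −1 each, and C–C bonds contribute 0.
The carbon has one bond to H (-1), one bond to H (-1), one bond to H (-1), one bond to Li (-1).
Oxidation state = -1 − 1 − 1 − 1 = -4.

-4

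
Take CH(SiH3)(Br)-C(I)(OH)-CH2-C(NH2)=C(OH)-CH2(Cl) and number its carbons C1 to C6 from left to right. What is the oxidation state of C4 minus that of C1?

C4: 3C, 1N → 0 + 1 = +1
C1: 1C, 1H, 1Br, 1Si → 0 − 1 + 1 − 1 = -1
Difference: +1 − (-1) = +2.

+2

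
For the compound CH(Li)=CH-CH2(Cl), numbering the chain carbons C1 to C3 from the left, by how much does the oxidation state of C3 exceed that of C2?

C3: 1C, 2H, 1Cl → 0 − 2 + 1 = -1
C2: 3C, 1H → 0 − 1 = -1
Difference: -1 − (-1) = 0.

0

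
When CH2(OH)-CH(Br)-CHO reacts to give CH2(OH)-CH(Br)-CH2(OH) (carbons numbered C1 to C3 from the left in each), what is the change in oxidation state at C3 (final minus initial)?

-2

Before: C3 has 1 bond to C, 1 bond to H, 2 bonds to O → oxidation state +1.
After: C3 has 1 bond to C, 2 bonds to H, 1 bond to O → oxidation state -1.
Δ = -1 − (+1) = -2, so this is a reduction at C3.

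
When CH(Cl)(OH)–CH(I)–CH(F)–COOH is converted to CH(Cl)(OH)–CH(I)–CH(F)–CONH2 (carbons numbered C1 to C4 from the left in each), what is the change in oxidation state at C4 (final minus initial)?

0

Before: C4 has 1 bond to C, 3 bonds to O → oxidation state +3.
After: C4 has 1 bond to C, 2 bonds to O, 1 bond to N → oxidation state +3.
Δ = +3 − (+3) = 0, so no net redox change at C4.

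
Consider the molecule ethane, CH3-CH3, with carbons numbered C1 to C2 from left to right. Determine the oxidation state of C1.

Bonds to more-electronegative neighbours contribute +1 each, bonds to H or metals contribute −1 each, and C–C bonds contribute 0.
C1 has one bond to H (-1), one bond to H (-1), one bond to H (-1), one bond to C (0).
Oxidation state = -1 − 1 − 1 + 0 = -3.

-3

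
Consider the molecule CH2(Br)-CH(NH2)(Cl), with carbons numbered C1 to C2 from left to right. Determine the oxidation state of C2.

+1

Count +1 for every bond to an atom more electronegative than carbon and −1 for every bond to one less electronegative; C–C bonds are 0.
C2 has one bond to C (0), one bond to N (+1), one bond to H (-1), one bond to Cl (+1).
Oxidation state = 0 + 1 − 1 + 1 = +1.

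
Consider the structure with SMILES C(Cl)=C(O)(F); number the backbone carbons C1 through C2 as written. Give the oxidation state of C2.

+2

Count +1 for every bond to an atom more electronegative than carbon and −1 for every bond to one less electronegative; C–C bonds are 0.
C2 has a double bond to C (2×0 = 0), one bond to O (+1), one bond to F (+1).
Oxidation state = 0 + 1 + 1 = +2.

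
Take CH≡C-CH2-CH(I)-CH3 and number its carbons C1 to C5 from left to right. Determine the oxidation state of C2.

0

C2 has a triple bond to C (3×0 = 0), one bond to C (0).
Oxidation state = 0 + 0 = 0.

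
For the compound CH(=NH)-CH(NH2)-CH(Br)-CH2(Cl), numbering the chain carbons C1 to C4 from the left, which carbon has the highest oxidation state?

C1

Each bond to a more electronegative atom (O, N, halogen) counts +1, each bond to a less electronegative atom (H, metal, B, Si) counts −1, and each C–C bond counts 0. Tallying each carbon:
C1: 1C, 1H, 2N → 0 − 1 + 2 = +1
C2: 2C, 1H, 1N → 0 − 1 + 1 = 0
C3: 2C, 1H, 1Br → 0 − 1 + 1 = 0
C4: 1C, 2H, 1Cl → 0 − 2 + 1 = -1
The most oxidised carbon is C1 at +1.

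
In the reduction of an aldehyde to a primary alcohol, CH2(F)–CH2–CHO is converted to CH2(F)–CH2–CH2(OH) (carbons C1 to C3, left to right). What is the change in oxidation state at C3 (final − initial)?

Before: C3 has 1 bond to C, 1 bond to H, 2 bonds to O → oxidation state +1.
After: C3 has 1 bond to C, 2 bonds to H, 1 bond to O → oxidation state -1.
Δ = -1 − (+1) = -2, so this is a reduction at C3.

-2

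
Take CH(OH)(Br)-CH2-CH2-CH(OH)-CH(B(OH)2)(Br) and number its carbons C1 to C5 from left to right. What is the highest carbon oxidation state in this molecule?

Tallying each carbon's bonds:
C1: 1C, 1H, 1O, 1Br → 0 − 1 + 1 + 1 = +1
C2: 2C, 2H → 0 − 2 = -2
C3: 2C, 2H → 0 − 2 = -2
C4: 2C, 1H, 1O → 0 − 1 + 1 = 0
C5: 1C, 1H, 1Br, 1B → 0 − 1 + 1 − 1 = -1
The highest value is +1.

+1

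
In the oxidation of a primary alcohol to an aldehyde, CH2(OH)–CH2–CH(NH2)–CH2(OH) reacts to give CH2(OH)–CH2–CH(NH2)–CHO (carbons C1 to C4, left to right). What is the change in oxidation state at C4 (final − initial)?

Before: C4 has 1 bond to C, 2 bonds to H, 1 bond to O → oxidation state -1.
After: C4 has 1 bond to C, 1 bond to H, 2 bonds to O → oxidation state +1.
Δ = +1 − (-1) = +2, so this is an oxidation at C4.

+2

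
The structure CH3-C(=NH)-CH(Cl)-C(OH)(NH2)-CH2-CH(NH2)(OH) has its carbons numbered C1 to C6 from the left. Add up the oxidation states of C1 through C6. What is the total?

0

Each bond to a more electronegative atom (O, N, halogen) counts +1, each bond to a less electronegative atom (H, metal, B, Si) counts −1, and each C–C bond counts 0. Tallying each carbon:
C1: 1C, 3H → 0 − 3 = -3
C2: 2C, 2N → 0 + 2 = +2
C3: 2C, 1H, 1Cl → 0 − 1 + 1 = 0
C4: 2C, 1O, 1N → 0 + 1 + 1 = +2
C5: 2C, 2H → 0 − 2 = -2
C6: 1C, 1H, 1O, 1N → 0 − 1 + 1 + 1 = +1
Sum = -3 + 2 + 0 + 2 − 2 + 1 = 0.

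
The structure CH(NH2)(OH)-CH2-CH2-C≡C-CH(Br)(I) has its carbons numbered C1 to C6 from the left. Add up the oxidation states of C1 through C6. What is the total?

-2

Assign +1 per bond to O/N/halogen, −1 per bond to H or an electropositive element, and 0 per bond to carbon. Tallying each carbon:
C1: 1C, 1H, 1O, 1N → 0 − 1 + 1 + 1 = +1
C2: 2C, 2H → 0 − 2 = -2
C3: 2C, 2H → 0 − 2 = -2
C4: 4C → 0 = 0
C5: 4C → 0 = 0
C6: 1C, 1H, 1Br, 1I → 0 − 1 + 1 + 1 = +1
Sum = +1 − 2 − 2 + 0 + 0 + 1 = -2.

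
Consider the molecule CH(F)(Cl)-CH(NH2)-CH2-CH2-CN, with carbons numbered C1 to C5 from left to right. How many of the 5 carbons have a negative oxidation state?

Tallying each carbon's bonds:
C1: 1C, 1H, 1F, 1Cl → 0 − 1 + 1 + 1 = +1
C2: 2C, 1H, 1N → 0 − 1 + 1 = 0
C3: 2C, 2H → 0 − 2 = -2
C4: 2C, 2H → 0 − 2 = -2
C5: 1C, 3N → 0 + 3 = +3
2 carbons (C3, C4) meet the condition.

2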